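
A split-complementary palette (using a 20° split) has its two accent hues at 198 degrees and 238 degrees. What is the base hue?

The accents sit 20° either side of the complement, so the complement is their short-arc midpoint on the wheel.
Short-arc midpoint of 198° and 238°: 218°.
Base is 180° from the complement: 218 − 180 = 38°

38°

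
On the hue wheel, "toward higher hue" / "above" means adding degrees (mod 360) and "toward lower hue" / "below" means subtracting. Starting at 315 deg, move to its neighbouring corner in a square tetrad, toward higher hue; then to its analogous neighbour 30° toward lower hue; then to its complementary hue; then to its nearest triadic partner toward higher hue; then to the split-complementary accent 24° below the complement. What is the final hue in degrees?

+90° (square ↑): 315 + 90 = 405 → 405 − 360 = 45°
−30° (analog 30° ↓): 45 − 30 = 15°
+180° (complement): 15 + 180 = 195°
+120° (triadic ↑): 195 + 120 = 315°
+156° (split-comp 24° ↓): 315 + 156 = 471 → 471 − 360 = 111°

111°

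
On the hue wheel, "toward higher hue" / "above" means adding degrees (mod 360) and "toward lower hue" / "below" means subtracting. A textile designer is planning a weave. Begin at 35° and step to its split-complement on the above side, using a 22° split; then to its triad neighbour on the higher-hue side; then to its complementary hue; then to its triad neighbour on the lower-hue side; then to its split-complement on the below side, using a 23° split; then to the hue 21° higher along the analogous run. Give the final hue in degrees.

235°

35 + 202 = 237°   (split-comp 22° ↑)
237 + 120 = 357°   (triadic ↑)
357 + 180 = 537 → 537 − 360 = 177°   (complement)
177 − 120 = 57°   (triadic ↓)
57 + 157 = 214°   (split-comp 23° ↓)
214 + 21 = 235°   (analog 21° ↑)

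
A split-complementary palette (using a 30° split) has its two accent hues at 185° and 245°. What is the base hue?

35°

The accents sit 30° either side of the complement, so the complement is their short-arc midpoint on the wheel.
Short-arc midpoint of 185° and 245°: 215°.
Base is 180° from the complement: 215 − 180 = 35°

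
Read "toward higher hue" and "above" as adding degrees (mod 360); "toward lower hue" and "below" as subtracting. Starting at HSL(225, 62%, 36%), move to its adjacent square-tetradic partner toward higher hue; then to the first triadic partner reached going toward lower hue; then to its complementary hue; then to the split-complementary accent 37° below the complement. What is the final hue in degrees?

158°

+90° (square ↑): 225 + 90 = 315°
−120° (triadic ↓): 315 − 120 = 195°
+180° (complement): 195 + 180 = 375 → 375 − 360 = 15°
+143° (split-comp 37° ↓): 15 + 143 = 158°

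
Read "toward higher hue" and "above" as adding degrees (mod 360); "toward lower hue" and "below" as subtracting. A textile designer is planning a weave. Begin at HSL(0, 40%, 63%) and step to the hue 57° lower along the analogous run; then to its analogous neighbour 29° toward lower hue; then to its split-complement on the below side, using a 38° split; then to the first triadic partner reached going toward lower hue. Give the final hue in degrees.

0 − 57 = -57 → -57 + 360 = 303°   (analog 57° ↓)
303 − 29 = 274°   (analog 29° ↓)
274 + 142 = 416 → 416 − 360 = 56°   (split-comp 38° ↓)
56 − 120 = -64 → -64 + 360 = 296°   (triadic ↓)

296°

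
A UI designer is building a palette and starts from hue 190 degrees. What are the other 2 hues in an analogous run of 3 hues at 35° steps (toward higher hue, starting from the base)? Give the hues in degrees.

225° and 260°

190 + 35 = 225°
190 + 70 = 260°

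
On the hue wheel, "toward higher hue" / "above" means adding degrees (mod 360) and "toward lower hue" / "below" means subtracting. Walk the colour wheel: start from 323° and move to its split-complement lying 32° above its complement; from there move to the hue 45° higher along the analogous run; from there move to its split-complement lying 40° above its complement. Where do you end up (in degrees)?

split-comp 32° ↑ +212°: 323 + 212 = 535 → 535 − 360 = 175°
analog 45° ↑ +45°: 175 + 45 = 220°
split-comp 40° ↑ +220°: 220 + 220 = 440 → 440 − 360 = 80°

80°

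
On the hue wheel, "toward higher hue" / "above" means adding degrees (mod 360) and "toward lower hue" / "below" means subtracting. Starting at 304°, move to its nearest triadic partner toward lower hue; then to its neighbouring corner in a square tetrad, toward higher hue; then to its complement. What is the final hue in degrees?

94°

−120° (triadic ↓): 304 − 120 = 184°
+90° (square ↑): 184 + 90 = 274°
+180° (complement): 274 + 180 = 454 → 454 − 360 = 94°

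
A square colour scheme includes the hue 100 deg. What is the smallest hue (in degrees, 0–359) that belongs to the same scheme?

10°

A square tetradic scheme places four hues every 90°.
The full set through 100° is {10°, 100°, 190°, 280°}.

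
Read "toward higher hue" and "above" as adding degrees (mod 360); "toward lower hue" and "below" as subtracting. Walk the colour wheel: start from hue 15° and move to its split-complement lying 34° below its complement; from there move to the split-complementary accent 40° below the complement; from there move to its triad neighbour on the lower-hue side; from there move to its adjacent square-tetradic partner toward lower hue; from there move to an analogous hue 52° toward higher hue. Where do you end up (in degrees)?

143°

+146° (split-comp 34° ↓): 15 + 146 = 161°
+140° (split-comp 40° ↓): 161 + 140 = 301°
−120° (triadic ↓): 301 − 120 = 181°
−90° (square ↓): 181 − 90 = 91°
+52° (analog 52° ↑): 91 + 52 = 143°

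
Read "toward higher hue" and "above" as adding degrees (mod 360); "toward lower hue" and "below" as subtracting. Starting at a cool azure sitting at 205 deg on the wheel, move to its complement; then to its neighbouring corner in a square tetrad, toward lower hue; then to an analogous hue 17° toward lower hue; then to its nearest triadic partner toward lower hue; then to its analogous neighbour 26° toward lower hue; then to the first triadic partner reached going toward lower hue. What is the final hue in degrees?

205 + 180 = 385 → 385 − 360 = 25°   (complement)
25 − 90 = -65 → -65 + 360 = 295°   (square ↓)
295 − 17 = 278°   (analog 17° ↓)
278 − 120 = 158°   (triadic ↓)
158 − 26 = 132°   (analog 26° ↓)
132 − 120 = 12°   (triadic ↓)

12°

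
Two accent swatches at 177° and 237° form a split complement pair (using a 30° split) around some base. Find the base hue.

27°

The accents sit 30° either side of the complement, so the complement is their short-arc midpoint on the wheel.
Short-arc midpoint of 177° and 237°: 207°.
Base is 180° from the complement: 207 − 180 = 27°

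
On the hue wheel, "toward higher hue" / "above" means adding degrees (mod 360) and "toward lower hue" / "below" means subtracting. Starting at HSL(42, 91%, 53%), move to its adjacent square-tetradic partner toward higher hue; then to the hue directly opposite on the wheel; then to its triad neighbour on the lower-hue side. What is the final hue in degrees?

square ↑ +90°: 42 + 90 = 132°
complement +180°: 132 + 180 = 312°
triadic ↓ −120°: 312 − 120 = 192°

192°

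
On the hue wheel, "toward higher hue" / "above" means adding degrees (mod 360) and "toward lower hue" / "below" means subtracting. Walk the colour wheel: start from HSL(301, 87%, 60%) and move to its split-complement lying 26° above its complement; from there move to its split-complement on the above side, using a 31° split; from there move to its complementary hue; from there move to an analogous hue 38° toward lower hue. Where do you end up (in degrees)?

140°

split-comp 26° ↑ +206°: 301 + 206 = 507 → 507 − 360 = 147°
split-comp 31° ↑ +211°: 147 + 211 = 358°
complement +180°: 358 + 180 = 538 → 538 − 360 = 178°
analog 38° ↓ −38°: 178 − 38 = 140°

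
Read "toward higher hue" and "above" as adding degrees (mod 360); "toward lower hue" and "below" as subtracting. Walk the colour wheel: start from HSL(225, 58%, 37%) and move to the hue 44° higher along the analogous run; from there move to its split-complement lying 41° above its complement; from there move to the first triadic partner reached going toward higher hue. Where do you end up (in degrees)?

analog 44° ↑ +44°: 225 + 44 = 269°
split-comp 41° ↑ +221°: 269 + 221 = 490 → 490 − 360 = 130°
triadic ↑ +120°: 130 + 120 = 250°

250°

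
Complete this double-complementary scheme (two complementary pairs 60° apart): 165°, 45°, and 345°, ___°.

225°

A rectangular tetradic uses two complementary pairs 60° apart: offsets 0°, 60°, 180°, 240°.
Among {45°, 165°, 345°}, 345° and 165° are a 180° pair.
The remaining hue 45° needs its own complement: 45 + 180 = 225°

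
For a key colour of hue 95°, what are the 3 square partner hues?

185°, 275°, 5°

A square tetradic scheme places four hues every 90°.
95 + 90 = 185°
95 + 180 = 275°
95 + 270 = 365 → 365 − 360 = 5°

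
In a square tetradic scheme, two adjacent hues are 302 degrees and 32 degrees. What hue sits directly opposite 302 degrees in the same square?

122°

A square tetradic scheme places four hues 90° apart; opposite corners are 180° apart.
302 + 180 = 482 → 482 − 360 = 122°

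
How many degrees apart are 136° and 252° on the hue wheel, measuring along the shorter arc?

116°

|136 − 252| = 116.
116 ≤ 180, so the shorter arc is 116°.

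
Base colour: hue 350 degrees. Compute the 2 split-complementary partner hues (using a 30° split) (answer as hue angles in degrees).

140° and 200°

Split-complementary hues sit 30° either side of the complement.
Complement of 350 degrees: 350 + 180 = 530 → 530 − 360 = 170°
170 − 30 = 140°
170 + 30 = 200°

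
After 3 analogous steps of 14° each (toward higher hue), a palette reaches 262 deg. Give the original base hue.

220°

3 steps of 14° (toward higher hue) give a net shift of +42°.
Start = end − shift: 262 − 42 = 220°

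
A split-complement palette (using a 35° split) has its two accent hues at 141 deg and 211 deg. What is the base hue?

The accents sit 35° either side of the complement, so the complement is their short-arc midpoint on the wheel.
Short-arc midpoint of 141° and 211°: 176°.
Base is 180° from the complement: 176 − 180 = -4 → -4 + 360 = 356°

356°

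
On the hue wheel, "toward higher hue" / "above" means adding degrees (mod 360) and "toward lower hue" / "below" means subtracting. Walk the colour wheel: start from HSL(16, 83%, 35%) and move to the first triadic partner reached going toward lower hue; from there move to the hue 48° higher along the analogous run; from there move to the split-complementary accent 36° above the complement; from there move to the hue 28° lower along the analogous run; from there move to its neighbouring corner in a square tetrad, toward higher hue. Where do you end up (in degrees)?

222°

−120° (triadic ↓): 16 − 120 = -104 → -104 + 360 = 256°
+48° (analog 48° ↑): 256 + 48 = 304°
+216° (split-comp 36° ↑): 304 + 216 = 520 → 520 − 360 = 160°
−28° (analog 28° ↓): 160 − 28 = 132°
+90° (square ↑): 132 + 90 = 222°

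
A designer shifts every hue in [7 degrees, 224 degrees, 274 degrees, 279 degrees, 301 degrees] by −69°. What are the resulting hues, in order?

298°, 155°, 205°, 210°, 232°

7 − 69 = -62 → -62 + 360 = 298°
224 − 69 = 155°
274 − 69 = 205°
279 − 69 = 210°
301 − 69 = 232°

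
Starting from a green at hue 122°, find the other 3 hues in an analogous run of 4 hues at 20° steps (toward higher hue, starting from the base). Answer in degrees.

142°, 162° and 182°

Analogous hues sit every 20° along the wheel.
122 + 20 = 142°
122 + 40 = 162°
122 + 60 = 182°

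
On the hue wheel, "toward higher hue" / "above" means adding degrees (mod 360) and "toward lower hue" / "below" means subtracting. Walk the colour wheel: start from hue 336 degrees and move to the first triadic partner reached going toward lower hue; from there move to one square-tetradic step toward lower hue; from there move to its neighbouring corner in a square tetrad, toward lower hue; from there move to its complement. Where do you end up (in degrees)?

336 − 120 = 216°   (triadic ↓)
216 − 90 = 126°   (square ↓)
126 − 90 = 36°   (square ↓)
36 + 180 = 216°   (complement)

216°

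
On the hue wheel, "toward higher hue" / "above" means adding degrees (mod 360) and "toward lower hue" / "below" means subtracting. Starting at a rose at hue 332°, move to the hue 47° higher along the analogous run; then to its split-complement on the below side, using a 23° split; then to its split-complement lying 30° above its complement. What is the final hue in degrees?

+47° (analog 47° ↑): 332 + 47 = 379 → 379 − 360 = 19°
+157° (split-comp 23° ↓): 19 + 157 = 176°
+210° (split-comp 30° ↑): 176 + 210 = 386 → 386 − 360 = 26°

26°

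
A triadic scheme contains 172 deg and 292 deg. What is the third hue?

52°

A triad spaces three hues 120° apart.
The full set is {52°, 172°, 292°}.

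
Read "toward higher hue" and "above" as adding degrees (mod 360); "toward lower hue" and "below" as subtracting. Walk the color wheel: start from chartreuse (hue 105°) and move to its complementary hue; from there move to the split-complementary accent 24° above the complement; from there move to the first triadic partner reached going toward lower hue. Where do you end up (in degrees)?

9°

+180° (complement): 105 + 180 = 285°
+204° (split-comp 24° ↑): 285 + 204 = 489 → 489 − 360 = 129°
−120° (triadic ↓): 129 − 120 = 9°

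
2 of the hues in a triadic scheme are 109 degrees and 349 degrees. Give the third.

A triad places three hues 120° apart.
The full set through 109° is {109°, 229°, 349°}.
Given {109°, 349°}, the missing hue is 229°.

229°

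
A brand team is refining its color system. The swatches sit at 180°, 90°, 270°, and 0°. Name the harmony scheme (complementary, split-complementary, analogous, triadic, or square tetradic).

square tetradic

Sort the hues: 0°, 90°, 180°, 270°.
Successive gaps around the wheel: 90°, 90°, 90°, 90°.
Four hues every 90° form a square tetradic scheme.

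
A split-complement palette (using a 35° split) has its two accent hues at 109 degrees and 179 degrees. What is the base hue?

The accents sit 35° either side of the complement, so the complement is their short-arc midpoint on the wheel.
Short-arc midpoint of 109° and 179°: 144°.
Base is 180° from the complement: 144 − 180 = -36 → -36 + 360 = 324°

324°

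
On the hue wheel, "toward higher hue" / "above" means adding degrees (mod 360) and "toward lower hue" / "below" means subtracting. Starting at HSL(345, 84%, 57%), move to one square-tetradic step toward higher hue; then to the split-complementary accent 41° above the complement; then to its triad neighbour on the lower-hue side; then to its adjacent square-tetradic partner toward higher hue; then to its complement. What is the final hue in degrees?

+90° (square ↑): 345 + 90 = 435 → 435 − 360 = 75°
+221° (split-comp 41° ↑): 75 + 221 = 296°
−120° (triadic ↓): 296 − 120 = 176°
+90° (square ↑): 176 + 90 = 266°
+180° (complement): 266 + 180 = 446 → 446 − 360 = 86°

86°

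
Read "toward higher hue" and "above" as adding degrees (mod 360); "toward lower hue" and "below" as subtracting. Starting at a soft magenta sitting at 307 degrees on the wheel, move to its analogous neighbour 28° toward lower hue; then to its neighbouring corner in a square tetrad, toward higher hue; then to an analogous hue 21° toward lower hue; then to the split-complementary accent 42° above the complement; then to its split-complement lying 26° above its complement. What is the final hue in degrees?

307 − 28 = 279°   (analog 28° ↓)
279 + 90 = 369 → 369 − 360 = 9°   (square ↑)
9 − 21 = -12 → -12 + 360 = 348°   (analog 21° ↓)
348 + 222 = 570 → 570 − 360 = 210°   (split-comp 42° ↑)
210 + 206 = 416 → 416 − 360 = 56°   (split-comp 26° ↑)

56°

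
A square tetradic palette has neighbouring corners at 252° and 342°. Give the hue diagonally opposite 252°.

72°

A square tetradic scheme places four hues 90° apart; opposite corners are 180° apart.
252 + 180 = 432 → 432 − 360 = 72°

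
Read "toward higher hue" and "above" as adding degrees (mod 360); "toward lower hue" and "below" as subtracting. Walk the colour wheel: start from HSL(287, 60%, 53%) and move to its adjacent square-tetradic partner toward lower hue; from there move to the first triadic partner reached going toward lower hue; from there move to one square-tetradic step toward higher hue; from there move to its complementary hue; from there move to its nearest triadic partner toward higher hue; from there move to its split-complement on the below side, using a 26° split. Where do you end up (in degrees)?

261°

square ↓ −90°: 287 − 90 = 197°
triadic ↓ −120°: 197 − 120 = 77°
square ↑ +90°: 77 + 90 = 167°
complement +180°: 167 + 180 = 347°
triadic ↑ +120°: 347 + 120 = 467 → 467 − 360 = 107°
split-comp 26° ↓ +154°: 107 + 154 = 261°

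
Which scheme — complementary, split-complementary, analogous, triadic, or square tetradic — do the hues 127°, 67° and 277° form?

Sort the hues: 67°, 127°, 277°.
Successive gaps around the wheel: 60°, 150°, 150°.
Two 150° gaps and one 60° gap — a base hue opposite a pair of accents 30° either side of its complement — is the split-complementary pattern.

split-complementary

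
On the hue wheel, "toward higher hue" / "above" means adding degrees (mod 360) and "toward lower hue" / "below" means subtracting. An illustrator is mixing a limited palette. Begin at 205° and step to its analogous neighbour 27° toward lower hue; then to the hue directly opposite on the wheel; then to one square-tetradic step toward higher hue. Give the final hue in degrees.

88°

205 − 27 = 178°   (analog 27° ↓)
178 + 180 = 358°   (complement)
358 + 90 = 448 → 448 − 360 = 88°   (square ↑)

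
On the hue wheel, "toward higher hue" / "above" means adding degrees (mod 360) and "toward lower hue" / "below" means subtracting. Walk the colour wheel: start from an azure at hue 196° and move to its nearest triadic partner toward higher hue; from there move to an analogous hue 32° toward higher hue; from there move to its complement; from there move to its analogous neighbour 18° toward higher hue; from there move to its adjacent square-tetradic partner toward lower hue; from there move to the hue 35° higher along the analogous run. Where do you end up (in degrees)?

131°

triadic ↑ +120°: 196 + 120 = 316°
analog 32° ↑ +32°: 316 + 32 = 348°
complement +180°: 348 + 180 = 528 → 528 − 360 = 168°
analog 18° ↑ +18°: 168 + 18 = 186°
square ↓ −90°: 186 − 90 = 96°
analog 35° ↑ +35°: 96 + 35 = 131°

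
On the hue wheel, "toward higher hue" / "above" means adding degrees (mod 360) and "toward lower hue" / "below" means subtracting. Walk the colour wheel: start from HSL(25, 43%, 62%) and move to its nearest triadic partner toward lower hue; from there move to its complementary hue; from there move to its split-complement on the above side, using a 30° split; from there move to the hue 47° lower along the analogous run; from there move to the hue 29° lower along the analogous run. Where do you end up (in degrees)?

−120° (triadic ↓): 25 − 120 = -95 → -95 + 360 = 265°
+180° (complement): 265 + 180 = 445 → 445 − 360 = 85°
+210° (split-comp 30° ↑): 85 + 210 = 295°
−47° (analog 47° ↓): 295 − 47 = 248°
−29° (analog 29° ↓): 248 − 29 = 219°

219°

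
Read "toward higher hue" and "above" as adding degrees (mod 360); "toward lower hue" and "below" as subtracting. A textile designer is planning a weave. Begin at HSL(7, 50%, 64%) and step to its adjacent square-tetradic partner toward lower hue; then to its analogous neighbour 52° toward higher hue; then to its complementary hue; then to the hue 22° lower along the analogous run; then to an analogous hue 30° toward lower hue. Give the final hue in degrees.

97°

square ↓ −90°: 7 − 90 = -83 → -83 + 360 = 277°
analog 52° ↑ +52°: 277 + 52 = 329°
complement +180°: 329 + 180 = 509 → 509 − 360 = 149°
analog 22° ↓ −22°: 149 − 22 = 127°
analog 30° ↓ −30°: 127 − 30 = 97°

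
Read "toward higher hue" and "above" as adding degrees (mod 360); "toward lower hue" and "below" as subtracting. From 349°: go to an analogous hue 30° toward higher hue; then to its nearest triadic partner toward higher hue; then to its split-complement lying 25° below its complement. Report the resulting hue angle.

294°

349 + 30 = 379 → 379 − 360 = 19°   (analog 30° ↑)
19 + 120 = 139°   (triadic ↑)
139 + 155 = 294°   (split-comp 25° ↓)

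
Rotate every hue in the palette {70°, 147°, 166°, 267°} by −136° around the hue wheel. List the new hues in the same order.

70 − 136 = -66 → -66 + 360 = 294°
147 − 136 = 11°
166 − 136 = 30°
267 − 136 = 131°

294°, 11°, 30°, 131°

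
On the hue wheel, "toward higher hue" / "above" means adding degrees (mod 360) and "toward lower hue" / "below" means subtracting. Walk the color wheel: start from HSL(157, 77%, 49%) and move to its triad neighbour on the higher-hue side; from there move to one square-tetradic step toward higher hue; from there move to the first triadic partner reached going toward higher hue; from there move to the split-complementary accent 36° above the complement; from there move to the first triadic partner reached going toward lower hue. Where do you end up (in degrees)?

+120° (triadic ↑): 157 + 120 = 277°
+90° (square ↑): 277 + 90 = 367 → 367 − 360 = 7°
+120° (triadic ↑): 7 + 120 = 127°
+216° (split-comp 36° ↑): 127 + 216 = 343°
−120° (triadic ↓): 343 − 120 = 223°

223°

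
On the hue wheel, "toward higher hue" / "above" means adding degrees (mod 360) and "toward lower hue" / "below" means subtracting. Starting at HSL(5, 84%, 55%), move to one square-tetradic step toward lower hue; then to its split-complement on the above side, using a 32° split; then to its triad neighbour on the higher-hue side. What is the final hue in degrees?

square ↓ −90°: 5 − 90 = -85 → -85 + 360 = 275°
split-comp 32° ↑ +212°: 275 + 212 = 487 → 487 − 360 = 127°
triadic ↑ +120°: 127 + 120 = 247°

247°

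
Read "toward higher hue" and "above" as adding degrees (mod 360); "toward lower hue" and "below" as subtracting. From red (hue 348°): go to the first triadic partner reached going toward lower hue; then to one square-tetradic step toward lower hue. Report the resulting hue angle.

−120° (triadic ↓): 348 − 120 = 228°
−90° (square ↓): 228 − 90 = 138°

138°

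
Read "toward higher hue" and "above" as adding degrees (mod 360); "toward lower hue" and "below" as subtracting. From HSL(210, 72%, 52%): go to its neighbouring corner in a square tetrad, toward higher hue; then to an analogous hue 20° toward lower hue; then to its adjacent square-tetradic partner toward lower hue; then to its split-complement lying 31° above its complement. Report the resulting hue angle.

210 + 90 = 300°   (square ↑)
300 − 20 = 280°   (analog 20° ↓)
280 − 90 = 190°   (square ↓)
190 + 211 = 401 → 401 − 360 = 41°   (split-comp 31° ↑)

41°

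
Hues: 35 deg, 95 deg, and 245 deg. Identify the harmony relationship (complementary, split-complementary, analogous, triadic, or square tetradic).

Sort the hues: 35°, 95°, 245°.
Successive gaps around the wheel: 60°, 150°, 150°.
Two 150° gaps and one 60° gap — a base hue opposite a pair of accents 30° either side of its complement — is the split-complementary pattern.

split-complementary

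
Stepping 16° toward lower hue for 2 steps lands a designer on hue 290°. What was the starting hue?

2 steps of 16° (toward lower hue) give a net shift of −32°.
Start = end − shift: 290 + 32 = 322°

322°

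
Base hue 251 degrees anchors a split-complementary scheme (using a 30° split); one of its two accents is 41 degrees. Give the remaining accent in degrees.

101°

Split-complementary hues sit 30° either side of the complement.
Complement of the base 251°: 251 + 180 = 431 → 431 − 360 = 71°
The given accent 41° is 30° one side of 71°; the other accent sits 30° the other side: 71 + 30 = 101°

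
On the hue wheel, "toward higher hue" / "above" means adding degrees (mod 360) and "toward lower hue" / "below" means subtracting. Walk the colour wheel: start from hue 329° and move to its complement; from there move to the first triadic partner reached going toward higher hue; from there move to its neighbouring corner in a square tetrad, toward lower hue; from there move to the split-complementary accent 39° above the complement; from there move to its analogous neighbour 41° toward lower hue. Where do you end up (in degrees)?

357°

complement +180°: 329 + 180 = 509 → 509 − 360 = 149°
triadic ↑ +120°: 149 + 120 = 269°
square ↓ −90°: 269 − 90 = 179°
split-comp 39° ↑ +219°: 179 + 219 = 398 → 398 − 360 = 38°
analog 41° ↓ −41°: 38 − 41 = -3 → -3 + 360 = 357°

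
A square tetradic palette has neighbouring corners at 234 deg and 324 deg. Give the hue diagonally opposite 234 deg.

54°

A square tetradic scheme places four hues 90° apart; opposite corners are 180° apart.
234 + 180 = 414 → 414 − 360 = 54°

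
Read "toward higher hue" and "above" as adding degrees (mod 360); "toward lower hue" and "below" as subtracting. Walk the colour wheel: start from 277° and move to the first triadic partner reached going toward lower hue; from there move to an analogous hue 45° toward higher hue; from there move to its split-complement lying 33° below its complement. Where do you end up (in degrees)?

349°

triadic ↓ −120°: 277 − 120 = 157°
analog 45° ↑ +45°: 157 + 45 = 202°
split-comp 33° ↓ +147°: 202 + 147 = 349°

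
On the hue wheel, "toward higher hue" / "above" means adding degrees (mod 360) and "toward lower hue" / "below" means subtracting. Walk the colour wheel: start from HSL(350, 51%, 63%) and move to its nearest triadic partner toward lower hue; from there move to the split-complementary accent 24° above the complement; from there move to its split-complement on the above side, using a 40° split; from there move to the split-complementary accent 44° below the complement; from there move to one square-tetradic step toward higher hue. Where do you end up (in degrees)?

160°

−120° (triadic ↓): 350 − 120 = 230°
+204° (split-comp 24° ↑): 230 + 204 = 434 → 434 − 360 = 74°
+220° (split-comp 40° ↑): 74 + 220 = 294°
+136° (split-comp 44° ↓): 294 + 136 = 430 → 430 − 360 = 70°
+90° (square ↑): 70 + 90 = 160°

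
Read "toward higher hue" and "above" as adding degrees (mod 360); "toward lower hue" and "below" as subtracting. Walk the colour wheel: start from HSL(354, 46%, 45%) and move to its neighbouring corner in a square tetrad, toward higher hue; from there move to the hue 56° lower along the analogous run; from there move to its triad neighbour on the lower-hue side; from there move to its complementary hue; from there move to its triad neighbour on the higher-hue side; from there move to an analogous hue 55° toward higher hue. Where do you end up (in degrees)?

+90° (square ↑): 354 + 90 = 444 → 444 − 360 = 84°
−56° (analog 56° ↓): 84 − 56 = 28°
−120° (triadic ↓): 28 − 120 = -92 → -92 + 360 = 268°
+180° (complement): 268 + 180 = 448 → 448 − 360 = 88°
+120° (triadic ↑): 88 + 120 = 208°
+55° (analog 55° ↑): 208 + 55 = 263°

263°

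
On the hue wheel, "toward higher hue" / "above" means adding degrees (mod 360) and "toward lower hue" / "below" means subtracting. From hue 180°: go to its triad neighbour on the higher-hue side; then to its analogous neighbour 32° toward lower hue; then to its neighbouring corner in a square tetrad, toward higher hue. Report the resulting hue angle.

358°

triadic ↑ +120°: 180 + 120 = 300°
analog 32° ↓ −32°: 300 − 32 = 268°
square ↑ +90°: 268 + 90 = 358°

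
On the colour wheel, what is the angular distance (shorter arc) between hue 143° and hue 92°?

51°

|143 − 92| = 51.
51 ≤ 180, so the shorter arc is 51°.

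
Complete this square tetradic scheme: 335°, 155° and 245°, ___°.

A square tetradic scheme places four hues every 90°.
The full set through 155° is {65°, 155°, 245°, 335°}.
Given {155°, 245°, 335°}, the missing hue is 65°.

65°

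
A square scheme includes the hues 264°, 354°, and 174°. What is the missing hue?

84°

A square tetradic scheme places four hues every 90°.
The full set through 174° is {84°, 174°, 264°, 354°}.
Given {174°, 264°, 354°}, the missing hue is 84°.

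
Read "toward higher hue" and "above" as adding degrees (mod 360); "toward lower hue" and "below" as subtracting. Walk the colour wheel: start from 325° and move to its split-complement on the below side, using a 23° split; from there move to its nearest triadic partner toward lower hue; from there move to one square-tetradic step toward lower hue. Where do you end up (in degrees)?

272°

split-comp 23° ↓ +157°: 325 + 157 = 482 → 482 − 360 = 122°
triadic ↓ −120°: 122 − 120 = 2°
square ↓ −90°: 2 − 90 = -88 → -88 + 360 = 272°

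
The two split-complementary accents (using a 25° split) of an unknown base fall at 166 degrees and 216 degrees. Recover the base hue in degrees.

The accents sit 25° either side of the complement, so the complement is their short-arc midpoint on the wheel.
Short-arc midpoint of 166° and 216°: 191°.
Base is 180° from the complement: 191 − 180 = 11°

11°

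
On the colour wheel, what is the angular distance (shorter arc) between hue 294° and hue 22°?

|294 − 22| = 272.
The shorter arc is 360 − 272 = 88°.

88°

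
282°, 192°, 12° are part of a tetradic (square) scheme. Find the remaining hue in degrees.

A square tetradic scheme places four hues every 90°.
The full set through 12° is {12°, 102°, 192°, 282°}.
Given {12°, 192°, 282°}, the missing hue is 102°.

102°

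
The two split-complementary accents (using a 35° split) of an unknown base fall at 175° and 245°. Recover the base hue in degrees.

30°

The accents sit 35° either side of the complement, so the complement is their short-arc midpoint on the wheel.
Short-arc midpoint of 175° and 245°: 210°.
Base is 180° from the complement: 210 − 180 = 30°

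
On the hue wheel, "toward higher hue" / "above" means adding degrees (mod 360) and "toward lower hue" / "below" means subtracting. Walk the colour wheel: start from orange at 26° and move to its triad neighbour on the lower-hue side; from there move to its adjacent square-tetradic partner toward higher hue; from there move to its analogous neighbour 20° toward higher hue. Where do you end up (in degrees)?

triadic ↓ −120°: 26 − 120 = -94 → -94 + 360 = 266°
square ↑ +90°: 266 + 90 = 356°
analog 20° ↑ +20°: 356 + 20 = 376 → 376 − 360 = 16°

16°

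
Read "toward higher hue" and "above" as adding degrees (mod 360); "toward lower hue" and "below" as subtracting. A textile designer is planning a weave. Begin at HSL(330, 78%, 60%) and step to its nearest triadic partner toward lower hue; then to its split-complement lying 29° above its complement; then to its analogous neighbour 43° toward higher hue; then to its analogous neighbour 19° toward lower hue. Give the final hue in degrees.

83°

−120° (triadic ↓): 330 − 120 = 210°
+209° (split-comp 29° ↑): 210 + 209 = 419 → 419 − 360 = 59°
+43° (analog 43° ↑): 59 + 43 = 102°
−19° (analog 19° ↓): 102 − 19 = 83°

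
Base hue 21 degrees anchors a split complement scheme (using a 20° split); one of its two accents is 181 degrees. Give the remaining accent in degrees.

Split-complementary hues sit 20° either side of the complement.
Complement of the base 21°: 21 + 180 = 201°
The given accent 181° is 20° one side of 201°; the other accent sits 20° the other side: 201 + 20 = 221°

221°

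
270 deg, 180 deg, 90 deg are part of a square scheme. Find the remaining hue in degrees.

0°

A square tetradic scheme places four hues every 90°.
The full set through 90° is {0°, 90°, 180°, 270°}.
Given {90°, 180°, 270°}, the missing hue is 0°.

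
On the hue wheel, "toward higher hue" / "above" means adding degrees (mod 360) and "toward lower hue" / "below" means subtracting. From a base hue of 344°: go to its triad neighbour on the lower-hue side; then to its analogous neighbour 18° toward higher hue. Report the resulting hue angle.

242°

344 − 120 = 224°   (triadic ↓)
224 + 18 = 242°   (analog 18° ↑)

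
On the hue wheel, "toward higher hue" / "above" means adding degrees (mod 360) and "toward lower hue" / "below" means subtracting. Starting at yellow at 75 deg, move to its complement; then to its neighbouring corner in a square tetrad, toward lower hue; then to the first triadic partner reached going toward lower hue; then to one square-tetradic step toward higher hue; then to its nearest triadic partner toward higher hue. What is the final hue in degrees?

complement +180°: 75 + 180 = 255°
square ↓ −90°: 255 − 90 = 165°
triadic ↓ −120°: 165 − 120 = 45°
square ↑ +90°: 45 + 90 = 135°
triadic ↑ +120°: 135 + 120 = 255°

255°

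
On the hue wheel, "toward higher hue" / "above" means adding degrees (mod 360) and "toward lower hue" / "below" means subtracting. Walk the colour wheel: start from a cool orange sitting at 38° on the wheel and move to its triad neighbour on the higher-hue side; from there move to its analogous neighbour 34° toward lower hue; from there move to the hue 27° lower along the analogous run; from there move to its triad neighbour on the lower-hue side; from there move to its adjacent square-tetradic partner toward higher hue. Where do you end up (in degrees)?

38 + 120 = 158°   (triadic ↑)
158 − 34 = 124°   (analog 34° ↓)
124 − 27 = 97°   (analog 27° ↓)
97 − 120 = -23 → -23 + 360 = 337°   (triadic ↓)
337 + 90 = 427 → 427 − 360 = 67°   (square ↑)

67°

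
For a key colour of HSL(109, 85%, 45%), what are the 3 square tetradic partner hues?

A square tetradic scheme places four hues every 90°.
109 + 90 = 199°
109 + 180 = 289°
109 + 270 = 379 → 379 − 360 = 19°

199°, 289°, 19°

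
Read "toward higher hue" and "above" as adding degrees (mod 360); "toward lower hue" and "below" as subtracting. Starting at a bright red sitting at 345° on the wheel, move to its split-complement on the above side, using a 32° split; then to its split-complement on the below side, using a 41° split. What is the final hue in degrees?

336°

345 + 212 = 557 → 557 − 360 = 197°   (split-comp 32° ↑)
197 + 139 = 336°   (split-comp 41° ↓)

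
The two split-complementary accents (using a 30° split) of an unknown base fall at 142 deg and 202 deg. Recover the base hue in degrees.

352°

The accents sit 30° either side of the complement, so the complement is their short-arc midpoint on the wheel.
Short-arc midpoint of 142° and 202°: 172°.
Base is 180° from the complement: 172 − 180 = -8 → -8 + 360 = 352°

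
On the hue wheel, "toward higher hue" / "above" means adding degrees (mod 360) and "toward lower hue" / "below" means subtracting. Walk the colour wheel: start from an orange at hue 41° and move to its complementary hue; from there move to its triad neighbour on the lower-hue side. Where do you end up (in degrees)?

complement +180°: 41 + 180 = 221°
triadic ↓ −120°: 221 − 120 = 101°

101°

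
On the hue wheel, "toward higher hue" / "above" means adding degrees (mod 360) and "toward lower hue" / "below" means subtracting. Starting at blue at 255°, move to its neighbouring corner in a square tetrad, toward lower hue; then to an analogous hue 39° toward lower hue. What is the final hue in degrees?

126°

−90° (square ↓): 255 − 90 = 165°
−39° (analog 39° ↓): 165 − 39 = 126°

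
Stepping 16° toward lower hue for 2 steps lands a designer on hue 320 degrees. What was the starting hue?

352°

2 steps of 16° (toward lower hue) give a net shift of −32°.
Start = end − shift: 320 + 32 = 352°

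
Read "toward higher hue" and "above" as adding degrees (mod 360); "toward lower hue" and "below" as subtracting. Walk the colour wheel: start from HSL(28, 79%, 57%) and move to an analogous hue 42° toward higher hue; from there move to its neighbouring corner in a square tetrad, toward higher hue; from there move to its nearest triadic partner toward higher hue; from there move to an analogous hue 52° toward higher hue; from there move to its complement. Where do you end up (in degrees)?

analog 42° ↑ +42°: 28 + 42 = 70°
square ↑ +90°: 70 + 90 = 160°
triadic ↑ +120°: 160 + 120 = 280°
analog 52° ↑ +52°: 280 + 52 = 332°
complement +180°: 332 + 180 = 512 → 512 − 360 = 152°

152°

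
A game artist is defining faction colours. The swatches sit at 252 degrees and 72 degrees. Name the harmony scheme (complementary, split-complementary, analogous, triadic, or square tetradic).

Sort the hues: 72°, 252°.
Successive gaps around the wheel: 180°, 180°.
Two hues 180° apart are complementary.

complementary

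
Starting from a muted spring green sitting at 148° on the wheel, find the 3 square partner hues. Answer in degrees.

148 + 90 = 238°
148 + 180 = 328°
148 + 270 = 418 → 418 − 360 = 58°

238°, 328° and 58°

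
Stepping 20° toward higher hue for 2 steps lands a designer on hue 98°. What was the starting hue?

2 steps of 20° (toward higher hue) give a net shift of +40°.
Start = end − shift: 98 − 40 = 58°

58°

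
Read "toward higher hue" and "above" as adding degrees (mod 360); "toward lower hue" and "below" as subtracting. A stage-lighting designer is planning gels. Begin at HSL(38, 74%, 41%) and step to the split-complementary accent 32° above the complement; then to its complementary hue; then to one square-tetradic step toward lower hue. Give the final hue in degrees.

+212° (split-comp 32° ↑): 38 + 212 = 250°
+180° (complement): 250 + 180 = 430 → 430 − 360 = 70°
−90° (square ↓): 70 − 90 = -20 → -20 + 360 = 340°

340°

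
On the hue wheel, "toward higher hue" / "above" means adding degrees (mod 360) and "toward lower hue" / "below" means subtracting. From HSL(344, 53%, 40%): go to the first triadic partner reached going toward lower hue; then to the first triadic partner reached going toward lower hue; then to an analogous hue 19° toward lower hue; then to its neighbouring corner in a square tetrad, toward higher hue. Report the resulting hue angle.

175°

−120° (triadic ↓): 344 − 120 = 224°
−120° (triadic ↓): 224 − 120 = 104°
−19° (analog 19° ↓): 104 − 19 = 85°
+90° (square ↑): 85 + 90 = 175°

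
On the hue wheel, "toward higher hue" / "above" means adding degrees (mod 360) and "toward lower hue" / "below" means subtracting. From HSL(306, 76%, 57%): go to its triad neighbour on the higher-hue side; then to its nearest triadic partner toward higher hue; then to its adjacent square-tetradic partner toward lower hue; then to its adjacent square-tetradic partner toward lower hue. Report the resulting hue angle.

triadic ↑ +120°: 306 + 120 = 426 → 426 − 360 = 66°
triadic ↑ +120°: 66 + 120 = 186°
square ↓ −90°: 186 − 90 = 96°
square ↓ −90°: 96 − 90 = 6°

6°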